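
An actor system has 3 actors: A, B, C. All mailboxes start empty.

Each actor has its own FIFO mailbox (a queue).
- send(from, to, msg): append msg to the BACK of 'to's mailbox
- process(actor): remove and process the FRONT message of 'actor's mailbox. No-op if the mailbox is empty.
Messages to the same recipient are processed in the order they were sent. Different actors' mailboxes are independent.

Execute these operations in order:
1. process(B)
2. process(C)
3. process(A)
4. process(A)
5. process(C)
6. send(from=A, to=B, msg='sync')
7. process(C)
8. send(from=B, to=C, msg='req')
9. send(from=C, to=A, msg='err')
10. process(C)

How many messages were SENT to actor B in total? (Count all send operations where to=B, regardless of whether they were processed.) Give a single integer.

After 1 (process(B)): A:[] B:[] C:[]
After 2 (process(C)): A:[] B:[] C:[]
After 3 (process(A)): A:[] B:[] C:[]
After 4 (process(A)): A:[] B:[] C:[]
After 5 (process(C)): A:[] B:[] C:[]
After 6 (send(from=A, to=B, msg='sync')): A:[] B:[sync] C:[]
After 7 (process(C)): A:[] B:[sync] C:[]
After 8 (send(from=B, to=C, msg='req')): A:[] B:[sync] C:[req]
After 9 (send(from=C, to=A, msg='err')): A:[err] B:[sync] C:[req]
After 10 (process(C)): A:[err] B:[sync] C:[]

Answer: 1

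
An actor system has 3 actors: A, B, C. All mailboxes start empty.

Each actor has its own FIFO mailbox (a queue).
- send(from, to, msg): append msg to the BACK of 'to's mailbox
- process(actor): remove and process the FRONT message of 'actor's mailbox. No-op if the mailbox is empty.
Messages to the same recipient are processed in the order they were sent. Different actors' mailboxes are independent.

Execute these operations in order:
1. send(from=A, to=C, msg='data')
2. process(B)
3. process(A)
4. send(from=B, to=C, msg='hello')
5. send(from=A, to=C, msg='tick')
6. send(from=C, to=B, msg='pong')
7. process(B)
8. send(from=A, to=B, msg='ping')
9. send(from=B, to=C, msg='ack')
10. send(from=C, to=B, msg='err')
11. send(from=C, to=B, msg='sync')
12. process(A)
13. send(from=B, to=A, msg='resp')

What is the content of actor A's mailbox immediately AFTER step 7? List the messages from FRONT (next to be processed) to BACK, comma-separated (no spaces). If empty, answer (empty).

After 1 (send(from=A, to=C, msg='data')): A:[] B:[] C:[data]
After 2 (process(B)): A:[] B:[] C:[data]
After 3 (process(A)): A:[] B:[] C:[data]
After 4 (send(from=B, to=C, msg='hello')): A:[] B:[] C:[data,hello]
After 5 (send(from=A, to=C, msg='tick')): A:[] B:[] C:[data,hello,tick]
After 6 (send(from=C, to=B, msg='pong')): A:[] B:[pong] C:[data,hello,tick]
After 7 (process(B)): A:[] B:[] C:[data,hello,tick]

(empty)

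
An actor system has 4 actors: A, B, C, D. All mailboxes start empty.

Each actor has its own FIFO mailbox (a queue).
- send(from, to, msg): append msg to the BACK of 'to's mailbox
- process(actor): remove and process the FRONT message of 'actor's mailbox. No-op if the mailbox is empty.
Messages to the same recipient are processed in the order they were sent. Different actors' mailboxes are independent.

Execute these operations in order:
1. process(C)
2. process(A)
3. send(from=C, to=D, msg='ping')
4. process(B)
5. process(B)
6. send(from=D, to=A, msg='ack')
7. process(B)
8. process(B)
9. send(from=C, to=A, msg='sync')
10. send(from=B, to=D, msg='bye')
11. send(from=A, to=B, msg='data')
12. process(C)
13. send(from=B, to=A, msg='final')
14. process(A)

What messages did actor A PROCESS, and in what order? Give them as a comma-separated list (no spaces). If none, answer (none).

After 1 (process(C)): A:[] B:[] C:[] D:[]
After 2 (process(A)): A:[] B:[] C:[] D:[]
After 3 (send(from=C, to=D, msg='ping')): A:[] B:[] C:[] D:[ping]
After 4 (process(B)): A:[] B:[] C:[] D:[ping]
After 5 (process(B)): A:[] B:[] C:[] D:[ping]
After 6 (send(from=D, to=A, msg='ack')): A:[ack] B:[] C:[] D:[ping]
After 7 (process(B)): A:[ack] B:[] C:[] D:[ping]
After 8 (process(B)): A:[ack] B:[] C:[] D:[ping]
After 9 (send(from=C, to=A, msg='sync')): A:[ack,sync] B:[] C:[] D:[ping]
After 10 (send(from=B, to=D, msg='bye')): A:[ack,sync] B:[] C:[] D:[ping,bye]
After 11 (send(from=A, to=B, msg='data')): A:[ack,sync] B:[data] C:[] D:[ping,bye]
After 12 (process(C)): A:[ack,sync] B:[data] C:[] D:[ping,bye]
After 13 (send(from=B, to=A, msg='final')): A:[ack,sync,final] B:[data] C:[] D:[ping,bye]
After 14 (process(A)): A:[sync,final] B:[data] C:[] D:[ping,bye]

Answer: ack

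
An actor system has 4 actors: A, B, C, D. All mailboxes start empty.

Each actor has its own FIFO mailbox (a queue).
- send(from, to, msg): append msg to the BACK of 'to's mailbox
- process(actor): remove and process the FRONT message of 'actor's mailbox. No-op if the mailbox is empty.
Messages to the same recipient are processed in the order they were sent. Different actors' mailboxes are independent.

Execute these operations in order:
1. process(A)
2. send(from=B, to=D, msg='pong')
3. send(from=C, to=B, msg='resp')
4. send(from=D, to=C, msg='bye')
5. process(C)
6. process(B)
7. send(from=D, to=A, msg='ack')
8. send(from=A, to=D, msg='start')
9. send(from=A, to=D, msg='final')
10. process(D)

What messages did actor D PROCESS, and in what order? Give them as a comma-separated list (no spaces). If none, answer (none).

After 1 (process(A)): A:[] B:[] C:[] D:[]
After 2 (send(from=B, to=D, msg='pong')): A:[] B:[] C:[] D:[pong]
After 3 (send(from=C, to=B, msg='resp')): A:[] B:[resp] C:[] D:[pong]
After 4 (send(from=D, to=C, msg='bye')): A:[] B:[resp] C:[bye] D:[pong]
After 5 (process(C)): A:[] B:[resp] C:[] D:[pong]
After 6 (process(B)): A:[] B:[] C:[] D:[pong]
After 7 (send(from=D, to=A, msg='ack')): A:[ack] B:[] C:[] D:[pong]
After 8 (send(from=A, to=D, msg='start')): A:[ack] B:[] C:[] D:[pong,start]
After 9 (send(from=A, to=D, msg='final')): A:[ack] B:[] C:[] D:[pong,start,final]
After 10 (process(D)): A:[ack] B:[] C:[] D:[start,final]

Answer: pong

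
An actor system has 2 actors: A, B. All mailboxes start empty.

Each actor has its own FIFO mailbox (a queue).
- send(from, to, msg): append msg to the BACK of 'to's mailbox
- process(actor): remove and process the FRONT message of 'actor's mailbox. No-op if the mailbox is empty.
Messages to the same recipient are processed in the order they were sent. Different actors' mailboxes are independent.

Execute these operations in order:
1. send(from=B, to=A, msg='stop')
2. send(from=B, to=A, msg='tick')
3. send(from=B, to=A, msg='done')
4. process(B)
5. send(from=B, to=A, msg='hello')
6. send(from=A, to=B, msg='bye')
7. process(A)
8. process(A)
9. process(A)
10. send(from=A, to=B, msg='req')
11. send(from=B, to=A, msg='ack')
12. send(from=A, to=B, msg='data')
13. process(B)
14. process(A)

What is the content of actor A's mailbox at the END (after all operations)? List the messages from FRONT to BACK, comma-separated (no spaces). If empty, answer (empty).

Answer: ack

Derivation:
After 1 (send(from=B, to=A, msg='stop')): A:[stop] B:[]
After 2 (send(from=B, to=A, msg='tick')): A:[stop,tick] B:[]
After 3 (send(from=B, to=A, msg='done')): A:[stop,tick,done] B:[]
After 4 (process(B)): A:[stop,tick,done] B:[]
After 5 (send(from=B, to=A, msg='hello')): A:[stop,tick,done,hello] B:[]
After 6 (send(from=A, to=B, msg='bye')): A:[stop,tick,done,hello] B:[bye]
After 7 (process(A)): A:[tick,done,hello] B:[bye]
After 8 (process(A)): A:[done,hello] B:[bye]
After 9 (process(A)): A:[hello] B:[bye]
After 10 (send(from=A, to=B, msg='req')): A:[hello] B:[bye,req]
After 11 (send(from=B, to=A, msg='ack')): A:[hello,ack] B:[bye,req]
After 12 (send(from=A, to=B, msg='data')): A:[hello,ack] B:[bye,req,data]
After 13 (process(B)): A:[hello,ack] B:[req,data]
After 14 (process(A)): A:[ack] B:[req,data]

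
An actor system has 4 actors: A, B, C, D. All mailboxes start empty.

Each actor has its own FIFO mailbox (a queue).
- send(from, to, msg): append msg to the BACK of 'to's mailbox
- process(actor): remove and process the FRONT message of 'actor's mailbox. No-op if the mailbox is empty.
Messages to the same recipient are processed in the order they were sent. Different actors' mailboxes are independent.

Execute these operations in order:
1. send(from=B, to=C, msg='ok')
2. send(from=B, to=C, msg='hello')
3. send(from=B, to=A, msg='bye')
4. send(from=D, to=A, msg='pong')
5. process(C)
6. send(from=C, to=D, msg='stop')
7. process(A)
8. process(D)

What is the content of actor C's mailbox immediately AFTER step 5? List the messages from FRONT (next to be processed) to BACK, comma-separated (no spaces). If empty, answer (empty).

After 1 (send(from=B, to=C, msg='ok')): A:[] B:[] C:[ok] D:[]
After 2 (send(from=B, to=C, msg='hello')): A:[] B:[] C:[ok,hello] D:[]
After 3 (send(from=B, to=A, msg='bye')): A:[bye] B:[] C:[ok,hello] D:[]
After 4 (send(from=D, to=A, msg='pong')): A:[bye,pong] B:[] C:[ok,hello] D:[]
After 5 (process(C)): A:[bye,pong] B:[] C:[hello] D:[]

hello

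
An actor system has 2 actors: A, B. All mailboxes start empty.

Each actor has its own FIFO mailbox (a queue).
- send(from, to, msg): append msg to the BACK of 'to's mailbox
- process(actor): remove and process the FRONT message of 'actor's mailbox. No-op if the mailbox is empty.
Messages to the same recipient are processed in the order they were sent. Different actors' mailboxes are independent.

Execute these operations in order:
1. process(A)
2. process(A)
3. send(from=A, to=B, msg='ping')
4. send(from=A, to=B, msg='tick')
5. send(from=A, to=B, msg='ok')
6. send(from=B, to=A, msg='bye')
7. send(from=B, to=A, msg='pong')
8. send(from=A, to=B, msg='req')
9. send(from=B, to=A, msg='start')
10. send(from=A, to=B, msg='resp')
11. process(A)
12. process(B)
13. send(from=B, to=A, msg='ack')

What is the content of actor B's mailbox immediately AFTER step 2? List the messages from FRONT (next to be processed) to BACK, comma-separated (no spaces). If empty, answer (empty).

After 1 (process(A)): A:[] B:[]
After 2 (process(A)): A:[] B:[]

(empty)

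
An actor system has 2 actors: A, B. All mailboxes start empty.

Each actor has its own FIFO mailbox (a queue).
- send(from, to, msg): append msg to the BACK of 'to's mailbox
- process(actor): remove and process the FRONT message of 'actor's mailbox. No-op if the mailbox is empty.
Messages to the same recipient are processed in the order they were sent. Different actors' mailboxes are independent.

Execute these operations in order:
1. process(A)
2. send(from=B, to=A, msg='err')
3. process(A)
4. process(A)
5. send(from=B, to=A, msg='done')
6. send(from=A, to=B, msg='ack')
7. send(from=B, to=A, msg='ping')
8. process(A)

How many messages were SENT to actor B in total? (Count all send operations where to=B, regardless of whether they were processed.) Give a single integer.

After 1 (process(A)): A:[] B:[]
After 2 (send(from=B, to=A, msg='err')): A:[err] B:[]
After 3 (process(A)): A:[] B:[]
After 4 (process(A)): A:[] B:[]
After 5 (send(from=B, to=A, msg='done')): A:[done] B:[]
After 6 (send(from=A, to=B, msg='ack')): A:[done] B:[ack]
After 7 (send(from=B, to=A, msg='ping')): A:[done,ping] B:[ack]
After 8 (process(A)): A:[ping] B:[ack]

Answer: 1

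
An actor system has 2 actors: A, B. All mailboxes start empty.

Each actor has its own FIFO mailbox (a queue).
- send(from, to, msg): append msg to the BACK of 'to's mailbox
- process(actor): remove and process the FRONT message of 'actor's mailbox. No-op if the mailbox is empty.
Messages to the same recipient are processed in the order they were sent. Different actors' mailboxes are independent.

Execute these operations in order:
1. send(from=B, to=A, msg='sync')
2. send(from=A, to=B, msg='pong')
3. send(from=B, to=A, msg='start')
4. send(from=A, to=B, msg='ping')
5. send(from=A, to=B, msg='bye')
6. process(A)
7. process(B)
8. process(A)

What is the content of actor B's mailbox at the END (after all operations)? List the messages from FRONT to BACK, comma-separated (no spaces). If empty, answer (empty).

After 1 (send(from=B, to=A, msg='sync')): A:[sync] B:[]
After 2 (send(from=A, to=B, msg='pong')): A:[sync] B:[pong]
After 3 (send(from=B, to=A, msg='start')): A:[sync,start] B:[pong]
After 4 (send(from=A, to=B, msg='ping')): A:[sync,start] B:[pong,ping]
After 5 (send(from=A, to=B, msg='bye')): A:[sync,start] B:[pong,ping,bye]
After 6 (process(A)): A:[start] B:[pong,ping,bye]
After 7 (process(B)): A:[start] B:[ping,bye]
After 8 (process(A)): A:[] B:[ping,bye]

Answer: ping,bye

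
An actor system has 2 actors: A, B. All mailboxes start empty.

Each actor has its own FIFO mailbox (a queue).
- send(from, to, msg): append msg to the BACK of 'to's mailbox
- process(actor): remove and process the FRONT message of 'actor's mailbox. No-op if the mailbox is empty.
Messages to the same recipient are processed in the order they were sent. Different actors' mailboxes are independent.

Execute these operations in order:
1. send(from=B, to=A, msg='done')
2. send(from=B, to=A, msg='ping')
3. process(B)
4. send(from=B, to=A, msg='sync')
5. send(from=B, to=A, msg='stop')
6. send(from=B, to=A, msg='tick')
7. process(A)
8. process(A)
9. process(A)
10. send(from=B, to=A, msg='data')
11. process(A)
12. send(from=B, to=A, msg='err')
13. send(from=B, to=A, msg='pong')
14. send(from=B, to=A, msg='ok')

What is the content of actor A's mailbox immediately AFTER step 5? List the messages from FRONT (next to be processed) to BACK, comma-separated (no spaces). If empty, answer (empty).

After 1 (send(from=B, to=A, msg='done')): A:[done] B:[]
After 2 (send(from=B, to=A, msg='ping')): A:[done,ping] B:[]
After 3 (process(B)): A:[done,ping] B:[]
After 4 (send(from=B, to=A, msg='sync')): A:[done,ping,sync] B:[]
After 5 (send(from=B, to=A, msg='stop')): A:[done,ping,sync,stop] B:[]

done,ping,sync,stop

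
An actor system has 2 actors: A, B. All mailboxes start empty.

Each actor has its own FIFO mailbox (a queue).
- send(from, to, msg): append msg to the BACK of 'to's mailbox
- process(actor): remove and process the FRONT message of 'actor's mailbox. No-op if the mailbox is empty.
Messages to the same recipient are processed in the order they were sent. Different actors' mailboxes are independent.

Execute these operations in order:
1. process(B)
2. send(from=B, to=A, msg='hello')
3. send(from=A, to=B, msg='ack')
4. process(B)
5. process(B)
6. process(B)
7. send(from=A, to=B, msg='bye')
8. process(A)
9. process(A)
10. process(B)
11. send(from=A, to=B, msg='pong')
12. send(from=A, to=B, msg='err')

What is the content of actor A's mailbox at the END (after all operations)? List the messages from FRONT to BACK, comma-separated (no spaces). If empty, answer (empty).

Answer: (empty)

Derivation:
After 1 (process(B)): A:[] B:[]
After 2 (send(from=B, to=A, msg='hello')): A:[hello] B:[]
After 3 (send(from=A, to=B, msg='ack')): A:[hello] B:[ack]
After 4 (process(B)): A:[hello] B:[]
After 5 (process(B)): A:[hello] B:[]
After 6 (process(B)): A:[hello] B:[]
After 7 (send(from=A, to=B, msg='bye')): A:[hello] B:[bye]
After 8 (process(A)): A:[] B:[bye]
After 9 (process(A)): A:[] B:[bye]
After 10 (process(B)): A:[] B:[]
After 11 (send(from=A, to=B, msg='pong')): A:[] B:[pong]
After 12 (send(from=A, to=B, msg='err')): A:[] B:[pong,err]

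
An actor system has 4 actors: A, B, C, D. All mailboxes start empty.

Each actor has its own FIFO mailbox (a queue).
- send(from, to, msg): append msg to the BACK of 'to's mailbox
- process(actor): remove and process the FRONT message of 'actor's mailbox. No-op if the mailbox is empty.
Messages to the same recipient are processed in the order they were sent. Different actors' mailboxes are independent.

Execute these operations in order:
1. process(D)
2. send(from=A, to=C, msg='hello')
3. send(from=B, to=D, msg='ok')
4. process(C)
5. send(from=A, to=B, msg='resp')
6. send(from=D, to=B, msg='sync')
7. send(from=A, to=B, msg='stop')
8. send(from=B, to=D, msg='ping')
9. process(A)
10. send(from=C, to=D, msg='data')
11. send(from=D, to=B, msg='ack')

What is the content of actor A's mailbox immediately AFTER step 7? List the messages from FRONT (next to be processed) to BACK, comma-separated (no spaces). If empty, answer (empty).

After 1 (process(D)): A:[] B:[] C:[] D:[]
After 2 (send(from=A, to=C, msg='hello')): A:[] B:[] C:[hello] D:[]
After 3 (send(from=B, to=D, msg='ok')): A:[] B:[] C:[hello] D:[ok]
After 4 (process(C)): A:[] B:[] C:[] D:[ok]
After 5 (send(from=A, to=B, msg='resp')): A:[] B:[resp] C:[] D:[ok]
After 6 (send(from=D, to=B, msg='sync')): A:[] B:[resp,sync] C:[] D:[ok]
After 7 (send(from=A, to=B, msg='stop')): A:[] B:[resp,sync,stop] C:[] D:[ok]

(empty)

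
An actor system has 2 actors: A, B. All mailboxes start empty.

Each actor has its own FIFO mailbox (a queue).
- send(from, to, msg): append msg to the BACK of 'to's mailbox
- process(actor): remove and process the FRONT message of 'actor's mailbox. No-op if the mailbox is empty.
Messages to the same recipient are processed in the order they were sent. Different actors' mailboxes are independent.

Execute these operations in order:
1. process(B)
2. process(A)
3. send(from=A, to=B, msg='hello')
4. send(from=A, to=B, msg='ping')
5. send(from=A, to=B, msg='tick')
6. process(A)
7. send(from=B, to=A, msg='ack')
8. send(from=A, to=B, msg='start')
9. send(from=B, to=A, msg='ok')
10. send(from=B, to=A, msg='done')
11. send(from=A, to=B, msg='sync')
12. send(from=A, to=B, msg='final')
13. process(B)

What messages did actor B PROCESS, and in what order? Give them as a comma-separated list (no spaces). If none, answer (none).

Answer: hello

Derivation:
After 1 (process(B)): A:[] B:[]
After 2 (process(A)): A:[] B:[]
After 3 (send(from=A, to=B, msg='hello')): A:[] B:[hello]
After 4 (send(from=A, to=B, msg='ping')): A:[] B:[hello,ping]
After 5 (send(from=A, to=B, msg='tick')): A:[] B:[hello,ping,tick]
After 6 (process(A)): A:[] B:[hello,ping,tick]
After 7 (send(from=B, to=A, msg='ack')): A:[ack] B:[hello,ping,tick]
After 8 (send(from=A, to=B, msg='start')): A:[ack] B:[hello,ping,tick,start]
After 9 (send(from=B, to=A, msg='ok')): A:[ack,ok] B:[hello,ping,tick,start]
After 10 (send(from=B, to=A, msg='done')): A:[ack,ok,done] B:[hello,ping,tick,start]
After 11 (send(from=A, to=B, msg='sync')): A:[ack,ok,done] B:[hello,ping,tick,start,sync]
After 12 (send(from=A, to=B, msg='final')): A:[ack,ok,done] B:[hello,ping,tick,start,sync,final]
After 13 (process(B)): A:[ack,ok,done] B:[ping,tick,start,sync,final]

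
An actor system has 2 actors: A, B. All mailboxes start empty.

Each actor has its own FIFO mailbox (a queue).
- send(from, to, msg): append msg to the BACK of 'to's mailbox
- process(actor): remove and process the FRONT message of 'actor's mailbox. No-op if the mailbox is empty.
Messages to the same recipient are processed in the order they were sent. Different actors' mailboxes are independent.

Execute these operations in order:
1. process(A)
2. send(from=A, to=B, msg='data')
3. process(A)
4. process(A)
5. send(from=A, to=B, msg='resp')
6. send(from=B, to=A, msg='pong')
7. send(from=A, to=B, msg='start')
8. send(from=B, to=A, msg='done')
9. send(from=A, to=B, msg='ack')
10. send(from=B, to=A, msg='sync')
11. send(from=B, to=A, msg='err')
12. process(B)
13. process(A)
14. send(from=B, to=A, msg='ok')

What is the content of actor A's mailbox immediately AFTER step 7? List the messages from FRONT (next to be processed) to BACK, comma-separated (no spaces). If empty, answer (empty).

After 1 (process(A)): A:[] B:[]
After 2 (send(from=A, to=B, msg='data')): A:[] B:[data]
After 3 (process(A)): A:[] B:[data]
After 4 (process(A)): A:[] B:[data]
After 5 (send(from=A, to=B, msg='resp')): A:[] B:[data,resp]
After 6 (send(from=B, to=A, msg='pong')): A:[pong] B:[data,resp]
After 7 (send(from=A, to=B, msg='start')): A:[pong] B:[data,resp,start]

pong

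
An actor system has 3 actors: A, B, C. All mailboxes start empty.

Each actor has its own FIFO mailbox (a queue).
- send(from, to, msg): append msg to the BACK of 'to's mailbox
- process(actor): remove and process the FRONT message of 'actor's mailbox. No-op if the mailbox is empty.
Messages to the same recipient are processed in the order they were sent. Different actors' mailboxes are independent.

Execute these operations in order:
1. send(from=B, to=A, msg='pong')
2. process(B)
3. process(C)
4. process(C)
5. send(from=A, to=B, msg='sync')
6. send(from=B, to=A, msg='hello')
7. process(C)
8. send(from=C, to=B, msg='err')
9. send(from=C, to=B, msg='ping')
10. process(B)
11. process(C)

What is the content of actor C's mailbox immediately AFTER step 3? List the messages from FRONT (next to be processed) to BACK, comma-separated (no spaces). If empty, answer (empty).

After 1 (send(from=B, to=A, msg='pong')): A:[pong] B:[] C:[]
After 2 (process(B)): A:[pong] B:[] C:[]
After 3 (process(C)): A:[pong] B:[] C:[]

(empty)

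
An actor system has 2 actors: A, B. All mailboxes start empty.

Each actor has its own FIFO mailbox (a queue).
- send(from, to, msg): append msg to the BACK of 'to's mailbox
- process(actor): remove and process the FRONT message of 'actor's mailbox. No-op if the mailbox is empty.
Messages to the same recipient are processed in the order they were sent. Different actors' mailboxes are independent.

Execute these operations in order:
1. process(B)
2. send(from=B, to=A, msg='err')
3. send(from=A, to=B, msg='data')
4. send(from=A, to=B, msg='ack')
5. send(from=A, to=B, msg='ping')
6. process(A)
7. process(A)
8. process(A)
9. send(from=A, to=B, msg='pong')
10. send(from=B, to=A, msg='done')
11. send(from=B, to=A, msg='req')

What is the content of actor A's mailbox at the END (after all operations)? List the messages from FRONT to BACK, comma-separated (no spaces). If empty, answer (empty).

Answer: done,req

Derivation:
After 1 (process(B)): A:[] B:[]
After 2 (send(from=B, to=A, msg='err')): A:[err] B:[]
After 3 (send(from=A, to=B, msg='data')): A:[err] B:[data]
After 4 (send(from=A, to=B, msg='ack')): A:[err] B:[data,ack]
After 5 (send(from=A, to=B, msg='ping')): A:[err] B:[data,ack,ping]
After 6 (process(A)): A:[] B:[data,ack,ping]
After 7 (process(A)): A:[] B:[data,ack,ping]
After 8 (process(A)): A:[] B:[data,ack,ping]
After 9 (send(from=A, to=B, msg='pong')): A:[] B:[data,ack,ping,pong]
After 10 (send(from=B, to=A, msg='done')): A:[done] B:[data,ack,ping,pong]
After 11 (send(from=B, to=A, msg='req')): A:[done,req] B:[data,ack,ping,pong]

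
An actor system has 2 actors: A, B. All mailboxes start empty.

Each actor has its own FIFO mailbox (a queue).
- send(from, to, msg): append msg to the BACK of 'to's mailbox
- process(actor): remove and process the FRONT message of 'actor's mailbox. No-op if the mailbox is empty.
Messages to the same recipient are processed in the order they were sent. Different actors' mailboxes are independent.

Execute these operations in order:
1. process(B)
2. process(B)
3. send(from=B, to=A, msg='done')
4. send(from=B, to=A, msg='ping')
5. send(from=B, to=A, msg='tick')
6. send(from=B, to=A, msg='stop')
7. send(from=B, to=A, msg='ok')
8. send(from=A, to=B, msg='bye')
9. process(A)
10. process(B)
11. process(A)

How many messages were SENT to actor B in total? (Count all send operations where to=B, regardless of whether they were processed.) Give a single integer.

After 1 (process(B)): A:[] B:[]
After 2 (process(B)): A:[] B:[]
After 3 (send(from=B, to=A, msg='done')): A:[done] B:[]
After 4 (send(from=B, to=A, msg='ping')): A:[done,ping] B:[]
After 5 (send(from=B, to=A, msg='tick')): A:[done,ping,tick] B:[]
After 6 (send(from=B, to=A, msg='stop')): A:[done,ping,tick,stop] B:[]
After 7 (send(from=B, to=A, msg='ok')): A:[done,ping,tick,stop,ok] B:[]
After 8 (send(from=A, to=B, msg='bye')): A:[done,ping,tick,stop,ok] B:[bye]
After 9 (process(A)): A:[ping,tick,stop,ok] B:[bye]
After 10 (process(B)): A:[ping,tick,stop,ok] B:[]
After 11 (process(A)): A:[tick,stop,ok] B:[]

Answer: 1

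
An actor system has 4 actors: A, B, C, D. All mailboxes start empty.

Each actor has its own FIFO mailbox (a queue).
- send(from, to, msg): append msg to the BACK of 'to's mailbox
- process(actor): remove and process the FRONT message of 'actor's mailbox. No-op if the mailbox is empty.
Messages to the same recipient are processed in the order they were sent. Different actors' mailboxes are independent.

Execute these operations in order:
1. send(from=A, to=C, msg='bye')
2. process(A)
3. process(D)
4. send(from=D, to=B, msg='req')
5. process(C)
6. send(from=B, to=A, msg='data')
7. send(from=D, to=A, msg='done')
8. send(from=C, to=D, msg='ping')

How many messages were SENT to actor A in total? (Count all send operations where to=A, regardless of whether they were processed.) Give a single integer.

After 1 (send(from=A, to=C, msg='bye')): A:[] B:[] C:[bye] D:[]
After 2 (process(A)): A:[] B:[] C:[bye] D:[]
After 3 (process(D)): A:[] B:[] C:[bye] D:[]
After 4 (send(from=D, to=B, msg='req')): A:[] B:[req] C:[bye] D:[]
After 5 (process(C)): A:[] B:[req] C:[] D:[]
After 6 (send(from=B, to=A, msg='data')): A:[data] B:[req] C:[] D:[]
After 7 (send(from=D, to=A, msg='done')): A:[data,done] B:[req] C:[] D:[]
After 8 (send(from=C, to=D, msg='ping')): A:[data,done] B:[req] C:[] D:[ping]

Answer: 2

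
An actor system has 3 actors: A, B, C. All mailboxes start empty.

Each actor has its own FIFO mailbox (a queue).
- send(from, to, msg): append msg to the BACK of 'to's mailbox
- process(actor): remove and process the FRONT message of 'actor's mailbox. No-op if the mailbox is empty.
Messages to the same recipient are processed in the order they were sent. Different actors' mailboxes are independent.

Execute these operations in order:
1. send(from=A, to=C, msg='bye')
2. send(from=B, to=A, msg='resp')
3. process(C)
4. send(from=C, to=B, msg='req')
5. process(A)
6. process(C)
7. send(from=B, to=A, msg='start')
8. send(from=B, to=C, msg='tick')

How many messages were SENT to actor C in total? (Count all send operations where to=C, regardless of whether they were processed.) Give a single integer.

After 1 (send(from=A, to=C, msg='bye')): A:[] B:[] C:[bye]
After 2 (send(from=B, to=A, msg='resp')): A:[resp] B:[] C:[bye]
After 3 (process(C)): A:[resp] B:[] C:[]
After 4 (send(from=C, to=B, msg='req')): A:[resp] B:[req] C:[]
After 5 (process(A)): A:[] B:[req] C:[]
After 6 (process(C)): A:[] B:[req] C:[]
After 7 (send(from=B, to=A, msg='start')): A:[start] B:[req] C:[]
After 8 (send(from=B, to=C, msg='tick')): A:[start] B:[req] C:[tick]

Answer: 2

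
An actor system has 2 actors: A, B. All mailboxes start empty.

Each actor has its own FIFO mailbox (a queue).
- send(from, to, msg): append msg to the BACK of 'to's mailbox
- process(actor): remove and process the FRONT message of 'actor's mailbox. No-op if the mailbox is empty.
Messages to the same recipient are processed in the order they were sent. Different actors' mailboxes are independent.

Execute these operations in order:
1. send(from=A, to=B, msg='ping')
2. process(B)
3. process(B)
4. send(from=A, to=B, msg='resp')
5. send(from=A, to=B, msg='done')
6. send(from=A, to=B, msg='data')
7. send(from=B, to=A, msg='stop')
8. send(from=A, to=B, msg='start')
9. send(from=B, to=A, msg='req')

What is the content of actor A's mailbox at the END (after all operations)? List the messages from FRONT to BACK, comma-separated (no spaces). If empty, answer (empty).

After 1 (send(from=A, to=B, msg='ping')): A:[] B:[ping]
After 2 (process(B)): A:[] B:[]
After 3 (process(B)): A:[] B:[]
After 4 (send(from=A, to=B, msg='resp')): A:[] B:[resp]
After 5 (send(from=A, to=B, msg='done')): A:[] B:[resp,done]
After 6 (send(from=A, to=B, msg='data')): A:[] B:[resp,done,data]
After 7 (send(from=B, to=A, msg='stop')): A:[stop] B:[resp,done,data]
After 8 (send(from=A, to=B, msg='start')): A:[stop] B:[resp,done,data,start]
After 9 (send(from=B, to=A, msg='req')): A:[stop,req] B:[resp,done,data,start]

Answer: stop,req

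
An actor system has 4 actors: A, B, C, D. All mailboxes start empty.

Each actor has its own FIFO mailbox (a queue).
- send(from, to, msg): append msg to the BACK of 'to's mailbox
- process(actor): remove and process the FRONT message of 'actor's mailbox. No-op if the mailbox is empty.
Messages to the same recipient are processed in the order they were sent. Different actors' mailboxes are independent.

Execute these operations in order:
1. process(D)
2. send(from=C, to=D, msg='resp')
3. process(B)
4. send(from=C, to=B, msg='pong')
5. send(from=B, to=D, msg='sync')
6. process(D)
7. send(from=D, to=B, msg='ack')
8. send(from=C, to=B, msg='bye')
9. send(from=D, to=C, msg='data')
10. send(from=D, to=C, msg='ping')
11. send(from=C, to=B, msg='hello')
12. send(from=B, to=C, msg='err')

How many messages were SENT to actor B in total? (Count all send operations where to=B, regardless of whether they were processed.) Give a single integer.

After 1 (process(D)): A:[] B:[] C:[] D:[]
After 2 (send(from=C, to=D, msg='resp')): A:[] B:[] C:[] D:[resp]
After 3 (process(B)): A:[] B:[] C:[] D:[resp]
After 4 (send(from=C, to=B, msg='pong')): A:[] B:[pong] C:[] D:[resp]
After 5 (send(from=B, to=D, msg='sync')): A:[] B:[pong] C:[] D:[resp,sync]
After 6 (process(D)): A:[] B:[pong] C:[] D:[sync]
After 7 (send(from=D, to=B, msg='ack')): A:[] B:[pong,ack] C:[] D:[sync]
After 8 (send(from=C, to=B, msg='bye')): A:[] B:[pong,ack,bye] C:[] D:[sync]
After 9 (send(from=D, to=C, msg='data')): A:[] B:[pong,ack,bye] C:[data] D:[sync]
After 10 (send(from=D, to=C, msg='ping')): A:[] B:[pong,ack,bye] C:[data,ping] D:[sync]
After 11 (send(from=C, to=B, msg='hello')): A:[] B:[pong,ack,bye,hello] C:[data,ping] D:[sync]
After 12 (send(from=B, to=C, msg='err')): A:[] B:[pong,ack,bye,hello] C:[data,ping,err] D:[sync]

Answer: 4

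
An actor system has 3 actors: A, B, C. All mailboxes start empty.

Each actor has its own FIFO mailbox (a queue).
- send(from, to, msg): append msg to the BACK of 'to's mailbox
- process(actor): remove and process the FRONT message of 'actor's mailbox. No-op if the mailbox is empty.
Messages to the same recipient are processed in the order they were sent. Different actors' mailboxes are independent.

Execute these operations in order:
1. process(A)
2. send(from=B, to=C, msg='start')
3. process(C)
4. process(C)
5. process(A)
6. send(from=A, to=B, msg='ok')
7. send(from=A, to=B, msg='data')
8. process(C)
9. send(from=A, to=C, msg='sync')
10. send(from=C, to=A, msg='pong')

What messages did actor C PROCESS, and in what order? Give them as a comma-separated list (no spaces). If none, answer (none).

After 1 (process(A)): A:[] B:[] C:[]
After 2 (send(from=B, to=C, msg='start')): A:[] B:[] C:[start]
After 3 (process(C)): A:[] B:[] C:[]
After 4 (process(C)): A:[] B:[] C:[]
After 5 (process(A)): A:[] B:[] C:[]
After 6 (send(from=A, to=B, msg='ok')): A:[] B:[ok] C:[]
After 7 (send(from=A, to=B, msg='data')): A:[] B:[ok,data] C:[]
After 8 (process(C)): A:[] B:[ok,data] C:[]
After 9 (send(from=A, to=C, msg='sync')): A:[] B:[ok,data] C:[sync]
After 10 (send(from=C, to=A, msg='pong')): A:[pong] B:[ok,data] C:[sync]

Answer: start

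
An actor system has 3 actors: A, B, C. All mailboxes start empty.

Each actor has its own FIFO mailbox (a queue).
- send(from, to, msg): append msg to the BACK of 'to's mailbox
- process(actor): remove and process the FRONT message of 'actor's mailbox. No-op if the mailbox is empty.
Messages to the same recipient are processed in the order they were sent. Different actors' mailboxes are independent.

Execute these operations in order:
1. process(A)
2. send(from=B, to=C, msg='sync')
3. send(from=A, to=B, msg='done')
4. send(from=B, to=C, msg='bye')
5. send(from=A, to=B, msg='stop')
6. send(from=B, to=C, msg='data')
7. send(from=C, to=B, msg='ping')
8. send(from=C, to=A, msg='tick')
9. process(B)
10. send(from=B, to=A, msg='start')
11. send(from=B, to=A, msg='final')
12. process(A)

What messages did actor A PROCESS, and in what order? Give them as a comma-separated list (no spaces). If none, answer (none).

Answer: tick

Derivation:
After 1 (process(A)): A:[] B:[] C:[]
After 2 (send(from=B, to=C, msg='sync')): A:[] B:[] C:[sync]
After 3 (send(from=A, to=B, msg='done')): A:[] B:[done] C:[sync]
After 4 (send(from=B, to=C, msg='bye')): A:[] B:[done] C:[sync,bye]
After 5 (send(from=A, to=B, msg='stop')): A:[] B:[done,stop] C:[sync,bye]
After 6 (send(from=B, to=C, msg='data')): A:[] B:[done,stop] C:[sync,bye,data]
After 7 (send(from=C, to=B, msg='ping')): A:[] B:[done,stop,ping] C:[sync,bye,data]
After 8 (send(from=C, to=A, msg='tick')): A:[tick] B:[done,stop,ping] C:[sync,bye,data]
After 9 (process(B)): A:[tick] B:[stop,ping] C:[sync,bye,data]
After 10 (send(from=B, to=A, msg='start')): A:[tick,start] B:[stop,ping] C:[sync,bye,data]
After 11 (send(from=B, to=A, msg='final')): A:[tick,start,final] B:[stop,ping] C:[sync,bye,data]
After 12 (process(A)): A:[start,final] B:[stop,ping] C:[sync,bye,data]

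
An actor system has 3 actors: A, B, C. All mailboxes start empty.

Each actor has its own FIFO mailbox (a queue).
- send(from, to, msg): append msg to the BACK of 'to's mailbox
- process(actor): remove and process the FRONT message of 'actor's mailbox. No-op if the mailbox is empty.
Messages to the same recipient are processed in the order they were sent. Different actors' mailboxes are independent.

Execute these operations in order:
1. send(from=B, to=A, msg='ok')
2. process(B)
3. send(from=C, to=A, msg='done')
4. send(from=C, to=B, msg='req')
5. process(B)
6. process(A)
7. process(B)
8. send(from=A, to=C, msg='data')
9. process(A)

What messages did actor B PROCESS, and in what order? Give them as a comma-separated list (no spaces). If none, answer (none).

After 1 (send(from=B, to=A, msg='ok')): A:[ok] B:[] C:[]
After 2 (process(B)): A:[ok] B:[] C:[]
After 3 (send(from=C, to=A, msg='done')): A:[ok,done] B:[] C:[]
After 4 (send(from=C, to=B, msg='req')): A:[ok,done] B:[req] C:[]
After 5 (process(B)): A:[ok,done] B:[] C:[]
After 6 (process(A)): A:[done] B:[] C:[]
After 7 (process(B)): A:[done] B:[] C:[]
After 8 (send(from=A, to=C, msg='data')): A:[done] B:[] C:[data]
After 9 (process(A)): A:[] B:[] C:[data]

Answer: req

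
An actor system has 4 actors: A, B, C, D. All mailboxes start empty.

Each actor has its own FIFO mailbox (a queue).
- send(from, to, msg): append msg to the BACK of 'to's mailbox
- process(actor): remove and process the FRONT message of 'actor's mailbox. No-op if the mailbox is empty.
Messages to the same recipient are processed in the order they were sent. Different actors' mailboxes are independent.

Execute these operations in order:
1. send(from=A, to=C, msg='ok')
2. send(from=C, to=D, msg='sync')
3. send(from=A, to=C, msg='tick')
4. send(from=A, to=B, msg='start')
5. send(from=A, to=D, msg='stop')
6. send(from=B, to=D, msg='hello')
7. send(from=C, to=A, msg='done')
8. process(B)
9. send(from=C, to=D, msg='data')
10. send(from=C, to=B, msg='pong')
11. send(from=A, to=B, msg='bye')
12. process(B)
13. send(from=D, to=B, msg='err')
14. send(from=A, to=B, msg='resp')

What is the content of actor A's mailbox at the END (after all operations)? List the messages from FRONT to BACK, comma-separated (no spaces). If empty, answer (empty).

Answer: done

Derivation:
After 1 (send(from=A, to=C, msg='ok')): A:[] B:[] C:[ok] D:[]
After 2 (send(from=C, to=D, msg='sync')): A:[] B:[] C:[ok] D:[sync]
After 3 (send(from=A, to=C, msg='tick')): A:[] B:[] C:[ok,tick] D:[sync]
After 4 (send(from=A, to=B, msg='start')): A:[] B:[start] C:[ok,tick] D:[sync]
After 5 (send(from=A, to=D, msg='stop')): A:[] B:[start] C:[ok,tick] D:[sync,stop]
After 6 (send(from=B, to=D, msg='hello')): A:[] B:[start] C:[ok,tick] D:[sync,stop,hello]
After 7 (send(from=C, to=A, msg='done')): A:[done] B:[start] C:[ok,tick] D:[sync,stop,hello]
After 8 (process(B)): A:[done] B:[] C:[ok,tick] D:[sync,stop,hello]
After 9 (send(from=C, to=D, msg='data')): A:[done] B:[] C:[ok,tick] D:[sync,stop,hello,data]
After 10 (send(from=C, to=B, msg='pong')): A:[done] B:[pong] C:[ok,tick] D:[sync,stop,hello,data]
After 11 (send(from=A, to=B, msg='bye')): A:[done] B:[pong,bye] C:[ok,tick] D:[sync,stop,hello,data]
After 12 (process(B)): A:[done] B:[bye] C:[ok,tick] D:[sync,stop,hello,data]
After 13 (send(from=D, to=B, msg='err')): A:[done] B:[bye,err] C:[ok,tick] D:[sync,stop,hello,data]
After 14 (send(from=A, to=B, msg='resp')): A:[done] B:[bye,err,resp] C:[ok,tick] D:[sync,stop,hello,data]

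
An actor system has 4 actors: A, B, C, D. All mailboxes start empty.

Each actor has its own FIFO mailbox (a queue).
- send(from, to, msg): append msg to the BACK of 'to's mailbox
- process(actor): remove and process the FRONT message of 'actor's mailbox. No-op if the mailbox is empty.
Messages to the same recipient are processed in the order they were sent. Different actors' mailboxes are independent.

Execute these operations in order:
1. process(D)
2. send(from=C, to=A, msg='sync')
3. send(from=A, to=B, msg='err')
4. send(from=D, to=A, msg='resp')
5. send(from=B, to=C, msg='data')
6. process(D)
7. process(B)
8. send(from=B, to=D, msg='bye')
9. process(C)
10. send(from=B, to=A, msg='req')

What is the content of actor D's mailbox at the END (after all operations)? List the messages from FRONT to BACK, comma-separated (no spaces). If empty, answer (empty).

After 1 (process(D)): A:[] B:[] C:[] D:[]
After 2 (send(from=C, to=A, msg='sync')): A:[sync] B:[] C:[] D:[]
After 3 (send(from=A, to=B, msg='err')): A:[sync] B:[err] C:[] D:[]
After 4 (send(from=D, to=A, msg='resp')): A:[sync,resp] B:[err] C:[] D:[]
After 5 (send(from=B, to=C, msg='data')): A:[sync,resp] B:[err] C:[data] D:[]
After 6 (process(D)): A:[sync,resp] B:[err] C:[data] D:[]
After 7 (process(B)): A:[sync,resp] B:[] C:[data] D:[]
After 8 (send(from=B, to=D, msg='bye')): A:[sync,resp] B:[] C:[data] D:[bye]
After 9 (process(C)): A:[sync,resp] B:[] C:[] D:[bye]
After 10 (send(from=B, to=A, msg='req')): A:[sync,resp,req] B:[] C:[] D:[bye]

Answer: bye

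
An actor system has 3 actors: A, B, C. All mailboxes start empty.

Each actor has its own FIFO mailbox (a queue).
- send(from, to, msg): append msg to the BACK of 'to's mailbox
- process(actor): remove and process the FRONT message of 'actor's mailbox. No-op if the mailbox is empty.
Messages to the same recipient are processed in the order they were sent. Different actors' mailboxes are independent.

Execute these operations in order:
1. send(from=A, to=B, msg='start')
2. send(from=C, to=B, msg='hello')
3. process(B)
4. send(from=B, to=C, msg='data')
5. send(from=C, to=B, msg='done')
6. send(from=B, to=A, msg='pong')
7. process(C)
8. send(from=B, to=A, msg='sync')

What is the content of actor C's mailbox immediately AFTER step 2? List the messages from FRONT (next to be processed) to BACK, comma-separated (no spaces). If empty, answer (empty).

After 1 (send(from=A, to=B, msg='start')): A:[] B:[start] C:[]
After 2 (send(from=C, to=B, msg='hello')): A:[] B:[start,hello] C:[]

(empty)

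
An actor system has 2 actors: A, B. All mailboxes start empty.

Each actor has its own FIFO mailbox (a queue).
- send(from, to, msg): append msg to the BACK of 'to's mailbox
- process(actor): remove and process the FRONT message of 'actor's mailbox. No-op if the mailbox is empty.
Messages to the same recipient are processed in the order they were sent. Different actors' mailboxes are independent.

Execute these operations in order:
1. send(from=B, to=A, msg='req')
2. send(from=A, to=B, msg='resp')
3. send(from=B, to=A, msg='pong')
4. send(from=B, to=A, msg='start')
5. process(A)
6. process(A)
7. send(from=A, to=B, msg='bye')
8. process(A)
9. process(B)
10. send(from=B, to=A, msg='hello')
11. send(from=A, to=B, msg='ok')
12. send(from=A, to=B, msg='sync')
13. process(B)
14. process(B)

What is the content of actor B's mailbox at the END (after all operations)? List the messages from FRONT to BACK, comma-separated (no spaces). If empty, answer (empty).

After 1 (send(from=B, to=A, msg='req')): A:[req] B:[]
After 2 (send(from=A, to=B, msg='resp')): A:[req] B:[resp]
After 3 (send(from=B, to=A, msg='pong')): A:[req,pong] B:[resp]
After 4 (send(from=B, to=A, msg='start')): A:[req,pong,start] B:[resp]
After 5 (process(A)): A:[pong,start] B:[resp]
After 6 (process(A)): A:[start] B:[resp]
After 7 (send(from=A, to=B, msg='bye')): A:[start] B:[resp,bye]
After 8 (process(A)): A:[] B:[resp,bye]
After 9 (process(B)): A:[] B:[bye]
After 10 (send(from=B, to=A, msg='hello')): A:[hello] B:[bye]
After 11 (send(from=A, to=B, msg='ok')): A:[hello] B:[bye,ok]
After 12 (send(from=A, to=B, msg='sync')): A:[hello] B:[bye,ok,sync]
After 13 (process(B)): A:[hello] B:[ok,sync]
After 14 (process(B)): A:[hello] B:[sync]

Answer: sync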